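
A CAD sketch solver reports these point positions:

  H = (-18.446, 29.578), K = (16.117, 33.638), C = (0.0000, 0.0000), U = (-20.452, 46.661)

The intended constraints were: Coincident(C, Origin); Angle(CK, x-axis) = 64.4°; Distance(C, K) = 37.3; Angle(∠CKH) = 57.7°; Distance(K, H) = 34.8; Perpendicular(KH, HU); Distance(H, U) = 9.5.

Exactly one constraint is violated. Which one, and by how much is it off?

Distance(H, U) = 9.5 — off by 7.70.

C = (0.00, 0.00) ✓; CK at 64.40° ✓; |CK| = 37.30 ✓; ∠CKH = 57.70° ✓; |KH| = 34.80 ✓; ∠(KH, HU) = 90.00° ✓; |HU| = 17.20 ✗.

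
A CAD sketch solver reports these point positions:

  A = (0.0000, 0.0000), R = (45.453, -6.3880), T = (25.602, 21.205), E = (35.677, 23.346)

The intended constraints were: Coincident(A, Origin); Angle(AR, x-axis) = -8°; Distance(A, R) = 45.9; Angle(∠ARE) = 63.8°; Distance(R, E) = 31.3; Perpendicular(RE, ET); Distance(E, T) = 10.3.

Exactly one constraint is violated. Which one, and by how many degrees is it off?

Perpendicular(RE, ET) — off by 6.20°.

A = (0.00, 0.00) ✓; AR at -8.000° ✓; |AR| = 45.90 ✓; ∠ARE = 63.80° ✓; |RE| = 31.30 ✓; ∠(RE, ET) = 83.80° ✗; |ET| = 10.30 ✓.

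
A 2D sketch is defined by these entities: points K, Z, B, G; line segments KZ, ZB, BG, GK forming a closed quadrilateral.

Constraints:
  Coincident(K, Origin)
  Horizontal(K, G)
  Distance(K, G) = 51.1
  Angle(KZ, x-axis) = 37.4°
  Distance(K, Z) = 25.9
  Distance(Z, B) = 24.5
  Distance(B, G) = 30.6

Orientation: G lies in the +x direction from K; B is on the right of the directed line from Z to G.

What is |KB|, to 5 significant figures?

23.463

Checks: |ZB| = 24.50 ✓; |BG| = 30.60 ✓.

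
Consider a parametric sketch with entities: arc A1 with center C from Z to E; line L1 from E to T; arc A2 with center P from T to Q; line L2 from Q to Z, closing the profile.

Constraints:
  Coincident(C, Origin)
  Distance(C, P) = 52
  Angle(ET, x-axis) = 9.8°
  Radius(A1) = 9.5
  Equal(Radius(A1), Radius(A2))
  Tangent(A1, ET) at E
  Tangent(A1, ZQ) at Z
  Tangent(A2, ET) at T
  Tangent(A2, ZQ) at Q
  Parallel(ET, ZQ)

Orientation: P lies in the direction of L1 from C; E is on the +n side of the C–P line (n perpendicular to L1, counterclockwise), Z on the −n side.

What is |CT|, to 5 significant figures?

52.861

Tangency of A1 to both parallel lines with radius 9.5 puts E and Z at C ± 9.5·n: E = (-1.6170, 9.3614), Z = (1.6170, -9.3614). Equal radii place T and Q the same way about P: T = P + 9.5·n = (49.624, 18.212), Q = P − 9.5·n = (52.858, -0.51048). Then |CT| = |T − C| = 52.861.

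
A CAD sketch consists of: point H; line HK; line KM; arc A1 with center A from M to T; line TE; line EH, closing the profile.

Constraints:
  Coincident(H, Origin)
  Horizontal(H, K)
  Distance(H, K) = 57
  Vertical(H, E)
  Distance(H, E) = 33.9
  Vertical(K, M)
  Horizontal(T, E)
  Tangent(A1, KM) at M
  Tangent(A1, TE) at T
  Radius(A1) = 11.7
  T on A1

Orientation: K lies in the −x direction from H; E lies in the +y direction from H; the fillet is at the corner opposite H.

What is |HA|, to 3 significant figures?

50.4

H is at the origin; H and K share the same y with |HK| = 57.0 and K on the −x side, so K = (-57.0, 0.00). H and E share the same x with |HE| = 33.9 and E on the +y side, so E = (0.00, 33.9). The virtual corner opposite H is at (-57.0, 33.9). A1 meets KM tangentially, so AM is at right angles to KM and tangency of A1 to TE means the radius AT is perpendicular to TE, with radius 11.7, so the center A sits 11.7 in from both sides at A = (-45.3, 22.2). Then |HA| = |A − H| = 50.4.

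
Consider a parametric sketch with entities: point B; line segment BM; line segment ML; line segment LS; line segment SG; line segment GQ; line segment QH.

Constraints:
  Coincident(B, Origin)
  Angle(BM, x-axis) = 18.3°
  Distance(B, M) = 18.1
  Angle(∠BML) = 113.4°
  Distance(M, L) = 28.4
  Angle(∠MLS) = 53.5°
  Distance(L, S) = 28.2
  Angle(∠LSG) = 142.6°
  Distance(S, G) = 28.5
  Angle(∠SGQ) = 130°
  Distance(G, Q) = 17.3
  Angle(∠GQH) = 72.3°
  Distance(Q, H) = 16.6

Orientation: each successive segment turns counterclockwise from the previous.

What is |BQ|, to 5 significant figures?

23.329

B is at the origin; BM runs at 18.3° with length 18.1, so M = (17.185, 5.6833). ∠BML = 113.4° gives ML at 84.900° from the x-axis; with |ML| = 28.4, L = (19.709, 33.971). ∠MLS = 53.5° gives LS at -148.60° from the x-axis; with |LS| = 28.2, S = (-4.3609, 19.278). ∠LSG = 142.6° gives SG at -111.20° from the x-axis; with |SG| = 28.5, G = (-14.667, -7.2929). ∠SGQ = 130.0° gives GQ at -61.200° from the x-axis; with |GQ| = 17.3, Q = (-6.3329, -22.453). Then |BQ| = |Q − B| = 23.329.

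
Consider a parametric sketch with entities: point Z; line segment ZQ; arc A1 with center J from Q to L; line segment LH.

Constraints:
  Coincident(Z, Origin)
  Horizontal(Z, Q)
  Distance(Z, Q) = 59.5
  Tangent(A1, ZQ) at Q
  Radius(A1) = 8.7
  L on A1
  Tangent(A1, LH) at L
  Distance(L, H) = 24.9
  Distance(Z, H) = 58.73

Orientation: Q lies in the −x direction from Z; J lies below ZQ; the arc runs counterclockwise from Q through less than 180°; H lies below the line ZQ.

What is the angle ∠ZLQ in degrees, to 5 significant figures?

54.111°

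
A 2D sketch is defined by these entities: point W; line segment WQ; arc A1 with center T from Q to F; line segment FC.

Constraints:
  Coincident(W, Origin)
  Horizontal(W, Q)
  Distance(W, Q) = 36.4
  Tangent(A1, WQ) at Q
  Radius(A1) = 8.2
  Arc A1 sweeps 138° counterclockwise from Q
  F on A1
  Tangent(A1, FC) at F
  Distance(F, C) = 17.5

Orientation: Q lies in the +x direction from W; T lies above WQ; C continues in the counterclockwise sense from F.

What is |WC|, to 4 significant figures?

38.86

On A1, Q sits at bearing -90° from T; a 138° counterclockwise sweep puts F at bearing 48°, so F = T + 8.2·(cos 48°, sin 48°) = (41.89, 14.29). Tangency of A1 to FC means the radius TF is perpendicular to FC, so FC runs along (−sin 48°, cos 48°); with |FC| = 17.5, C = (28.88, 26.00). Then |WC| = |C − W| = 38.86.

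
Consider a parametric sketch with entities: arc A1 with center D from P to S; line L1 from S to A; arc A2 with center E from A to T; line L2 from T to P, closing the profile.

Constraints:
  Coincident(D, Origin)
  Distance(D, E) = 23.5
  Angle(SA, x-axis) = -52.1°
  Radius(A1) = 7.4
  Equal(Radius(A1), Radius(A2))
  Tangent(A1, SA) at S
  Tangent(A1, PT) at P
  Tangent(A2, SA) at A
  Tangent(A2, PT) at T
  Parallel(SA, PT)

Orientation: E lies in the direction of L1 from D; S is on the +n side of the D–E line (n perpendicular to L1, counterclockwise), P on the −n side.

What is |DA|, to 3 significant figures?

24.6

The slot axis is L1's direction at -52.1°, so u = (cos -52.1°, sin -52.1°) = (0.614, -0.789) and n = (−sin -52.1°, cos -52.1°) = (0.789, 0.614). D is at the origin and E lies 23.5 along u from D, so E = 23.5·u = (14.4, -18.5). Tangency of A1 to both parallel lines with radius 7.4 puts S and P at D ± 7.4·n: S = (5.84, 4.55), P = (-5.84, -4.55). Equal radii place A and T the same way about E: A = E + 7.4·n = (20.3, -14.0), T = E − 7.4·n = (8.60, -23.1). Then |DA| = |A − D| = 24.6.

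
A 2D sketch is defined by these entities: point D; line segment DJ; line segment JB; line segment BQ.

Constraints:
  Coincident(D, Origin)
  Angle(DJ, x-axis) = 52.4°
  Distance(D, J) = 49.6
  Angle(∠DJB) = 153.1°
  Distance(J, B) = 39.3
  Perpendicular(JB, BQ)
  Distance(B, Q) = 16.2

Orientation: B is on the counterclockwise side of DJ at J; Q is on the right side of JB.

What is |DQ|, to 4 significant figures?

92.04

D is at the origin; DJ runs at 52.4° with length 49.6, so J = 49.6·(cos 52.4°, sin 52.4°) = (30.26, 39.30). ∠DJB = 153.1°, so JB runs at 52.4° + (180° − 153.1°) = 79.30° from the x-axis; with |JB| = 39.3, B = J + 39.3·(cos 79.30°, sin 79.30°) = (37.56, 77.91). The perpendicularity gives BQ at right angles to JB; with |BQ| = 16.2 on the right of JB, Q = B + 16.2·(0.9826, -0.1857) = (53.48, 74.91). Then |DQ| = |Q − D| = 92.04.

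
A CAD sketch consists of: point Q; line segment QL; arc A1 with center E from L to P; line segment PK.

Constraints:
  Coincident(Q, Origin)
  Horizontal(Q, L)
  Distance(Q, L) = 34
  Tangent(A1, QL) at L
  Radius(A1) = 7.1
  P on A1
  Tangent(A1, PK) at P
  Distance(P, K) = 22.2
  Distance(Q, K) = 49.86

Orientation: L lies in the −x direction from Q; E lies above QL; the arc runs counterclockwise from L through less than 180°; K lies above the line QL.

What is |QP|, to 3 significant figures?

30.1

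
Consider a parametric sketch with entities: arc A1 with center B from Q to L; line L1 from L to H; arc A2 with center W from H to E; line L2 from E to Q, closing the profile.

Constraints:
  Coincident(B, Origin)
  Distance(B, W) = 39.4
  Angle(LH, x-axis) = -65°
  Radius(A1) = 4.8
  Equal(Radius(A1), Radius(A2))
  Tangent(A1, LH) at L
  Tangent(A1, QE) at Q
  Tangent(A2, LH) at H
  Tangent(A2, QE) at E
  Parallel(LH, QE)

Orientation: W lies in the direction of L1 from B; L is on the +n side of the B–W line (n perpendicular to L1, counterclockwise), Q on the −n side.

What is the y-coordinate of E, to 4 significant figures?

-37.74

Tangency of A1 to both parallel lines with radius 4.8 puts L and Q at B ± 4.8·n: L = (4.350, 2.029), Q = (-4.350, -2.029). Equal radii place H and E the same way about W: H = W + 4.8·n = (21.00, -33.68), E = W − 4.8·n = (12.30, -37.74). So E.y = -37.74.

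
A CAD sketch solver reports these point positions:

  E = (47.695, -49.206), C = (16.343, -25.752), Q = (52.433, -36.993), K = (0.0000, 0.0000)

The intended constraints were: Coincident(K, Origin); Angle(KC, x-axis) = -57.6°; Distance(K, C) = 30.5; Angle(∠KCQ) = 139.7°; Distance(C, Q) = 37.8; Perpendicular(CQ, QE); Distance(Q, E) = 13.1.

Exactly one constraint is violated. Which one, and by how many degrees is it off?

Perpendicular(CQ, QE) — off by 3.90°.

K = (0.00, 0.00) ✓; KC at -57.60° ✓; |KC| = 30.50 ✓; ∠KCQ = 139.7° ✓; |CQ| = 37.80 ✓; ∠(CQ, QE) = 93.90° ✗; |QE| = 13.10 ✓.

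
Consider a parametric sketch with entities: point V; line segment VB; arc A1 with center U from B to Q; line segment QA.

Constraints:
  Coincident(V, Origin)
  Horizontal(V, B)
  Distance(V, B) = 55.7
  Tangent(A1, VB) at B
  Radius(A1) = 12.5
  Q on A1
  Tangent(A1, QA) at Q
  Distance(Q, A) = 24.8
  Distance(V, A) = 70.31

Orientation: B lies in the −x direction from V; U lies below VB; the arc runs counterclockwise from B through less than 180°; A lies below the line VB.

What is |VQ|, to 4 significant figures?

69.43

V is at the origin; VB is horizontal with |VB| = 55.7 and B on the −x side, so B = (-55.70, 0.000). Tangency of A1 to VB means the radius UB is perpendicular to VB, so U = B + (0, -12.5) = (-55.70, -12.50). Since UQ ⟂ QA (tangency), |UA| = √(12.5² + 24.8²) = 27.77 regardless of where Q sits on A1. So A lies on both circle(V, 70.31) and circle(U, 27.77); the below-VB intersection is A = (-57.68, -40.20). Q is the foot of the tangent from A: Q = (-67.24, -17.31).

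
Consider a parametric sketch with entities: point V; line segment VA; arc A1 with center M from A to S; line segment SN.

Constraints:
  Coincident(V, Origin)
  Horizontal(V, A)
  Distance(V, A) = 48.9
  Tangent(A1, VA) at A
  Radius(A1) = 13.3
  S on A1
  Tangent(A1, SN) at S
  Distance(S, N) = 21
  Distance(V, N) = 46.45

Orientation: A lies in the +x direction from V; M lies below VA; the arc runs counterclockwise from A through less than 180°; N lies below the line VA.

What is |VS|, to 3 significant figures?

37.6

Checks: |MS| = 13.30 ✓; ∠(MS, SN) = 90.00° ✓; |SN| = 21.00 ✓; |VN| = 46.45 ✓.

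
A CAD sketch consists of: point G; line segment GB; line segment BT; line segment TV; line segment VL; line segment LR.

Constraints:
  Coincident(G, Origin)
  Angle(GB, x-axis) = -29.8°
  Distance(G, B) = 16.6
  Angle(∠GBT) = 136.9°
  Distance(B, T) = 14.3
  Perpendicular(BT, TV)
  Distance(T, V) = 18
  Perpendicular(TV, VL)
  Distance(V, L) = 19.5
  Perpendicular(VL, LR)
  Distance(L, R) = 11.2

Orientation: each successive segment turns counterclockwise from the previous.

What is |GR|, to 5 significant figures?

8.2782

G is at the origin; GB runs at -29.8° with length 16.6, so B = (14.405, -8.2498). ∠GBT = 136.9° gives BT at 13.300° from the x-axis; with |BT| = 14.3, T = (28.321, -4.9601). The perpendicularity gives TV at right angles to BT, so TV runs at 103.30°; with |TV| = 18.0, V = (24.180, 12.557). The perpendicularity gives VL at right angles to TV, so VL runs at -166.70°; with |VL| = 19.5, L = (5.2035, 8.0712). VL ⟂ LR, so LR runs at -76.700°; with |LR| = 11.2, R = (7.7800, -2.8284). Then |GR| = |R − G| = 8.2782.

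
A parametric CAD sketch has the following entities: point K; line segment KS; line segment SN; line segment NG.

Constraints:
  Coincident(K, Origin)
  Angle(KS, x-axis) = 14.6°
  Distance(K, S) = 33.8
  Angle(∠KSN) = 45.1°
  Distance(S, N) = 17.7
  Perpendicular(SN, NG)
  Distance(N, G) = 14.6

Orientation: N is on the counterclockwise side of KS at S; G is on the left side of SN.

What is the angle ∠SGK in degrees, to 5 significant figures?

162.91°

∠KSN = 45.1°, so SN runs at 14.6° + (180° − 45.1°) = 149.50° from the x-axis; with |SN| = 17.7, N = S + 17.7·(cos 149.50°, sin 149.50°) = (17.458, 17.503). SN ⟂ NG; with |NG| = 14.6 on the left of SN, G = N + 14.6·(-0.50754, -0.86163) = (10.048, 4.9236). Then cos ∠SGK = GS·GK / (|GS||GK|), giving 162.91°.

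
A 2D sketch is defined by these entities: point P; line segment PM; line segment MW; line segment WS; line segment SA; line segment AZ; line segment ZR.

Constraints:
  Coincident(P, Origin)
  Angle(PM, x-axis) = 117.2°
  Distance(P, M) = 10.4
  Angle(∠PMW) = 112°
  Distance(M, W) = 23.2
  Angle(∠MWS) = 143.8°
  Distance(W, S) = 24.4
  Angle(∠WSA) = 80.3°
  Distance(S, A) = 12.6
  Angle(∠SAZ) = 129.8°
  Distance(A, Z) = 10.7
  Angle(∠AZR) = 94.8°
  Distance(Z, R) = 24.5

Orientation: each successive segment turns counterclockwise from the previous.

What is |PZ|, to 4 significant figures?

29.80

P is at the origin; PM runs at 117.2° with length 10.4, so M = (-4.754, 9.250). ∠PMW = 112.0° gives MW at -174.8° from the x-axis; with |MW| = 23.2, W = (-27.86, 7.147). ∠MWS = 143.8° gives WS at -138.6° from the x-axis; with |WS| = 24.4, S = (-46.16, -8.989). ∠WSA = 80.3° gives SA at -38.90° from the x-axis; with |SA| = 12.6, A = (-36.36, -16.90). ∠SAZ = 129.8° gives AZ at 11.30° from the x-axis; with |AZ| = 10.7, Z = (-25.86, -14.80). Then |PZ| = |Z − P| = 29.80.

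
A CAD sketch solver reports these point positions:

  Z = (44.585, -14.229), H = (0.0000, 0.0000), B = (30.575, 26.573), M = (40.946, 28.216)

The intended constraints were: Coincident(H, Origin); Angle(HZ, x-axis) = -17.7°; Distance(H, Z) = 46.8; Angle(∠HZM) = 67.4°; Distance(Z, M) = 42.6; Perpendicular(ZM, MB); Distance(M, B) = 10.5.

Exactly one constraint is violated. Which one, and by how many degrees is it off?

Perpendicular(ZM, MB) — off by 4.10°.

H = (0.00, 0.00) ✓; HZ at -17.70° ✓; |HZ| = 46.80 ✓; ∠HZM = 67.40° ✓; |ZM| = 42.60 ✓; ∠(ZM, MB) = 94.10° ✗; |MB| = 10.50 ✓.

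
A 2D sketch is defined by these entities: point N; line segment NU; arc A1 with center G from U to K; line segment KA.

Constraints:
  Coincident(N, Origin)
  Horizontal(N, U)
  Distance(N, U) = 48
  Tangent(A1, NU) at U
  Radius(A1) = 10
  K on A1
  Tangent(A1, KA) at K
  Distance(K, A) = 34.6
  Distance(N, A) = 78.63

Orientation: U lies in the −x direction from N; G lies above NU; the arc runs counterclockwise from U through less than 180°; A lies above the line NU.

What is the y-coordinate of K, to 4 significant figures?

17.55

Checks: ∠(GU, UN) = 90.00° ✓; |GU| = 10.00 ✓; |GK| = 10.00 ✓; ∠(GK, KA) = 90.00° ✓; |KA| = 34.60 ✓; |NA| = 78.63 ✓.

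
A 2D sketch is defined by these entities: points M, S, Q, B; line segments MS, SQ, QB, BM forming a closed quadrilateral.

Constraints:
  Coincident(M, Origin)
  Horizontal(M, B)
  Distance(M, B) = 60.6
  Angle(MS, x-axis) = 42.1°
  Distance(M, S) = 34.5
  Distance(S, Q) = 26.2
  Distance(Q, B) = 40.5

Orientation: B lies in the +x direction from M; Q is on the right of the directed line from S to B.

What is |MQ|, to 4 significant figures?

20.33

Checks: |SQ| = 26.20 ✓; |QB| = 40.50 ✓.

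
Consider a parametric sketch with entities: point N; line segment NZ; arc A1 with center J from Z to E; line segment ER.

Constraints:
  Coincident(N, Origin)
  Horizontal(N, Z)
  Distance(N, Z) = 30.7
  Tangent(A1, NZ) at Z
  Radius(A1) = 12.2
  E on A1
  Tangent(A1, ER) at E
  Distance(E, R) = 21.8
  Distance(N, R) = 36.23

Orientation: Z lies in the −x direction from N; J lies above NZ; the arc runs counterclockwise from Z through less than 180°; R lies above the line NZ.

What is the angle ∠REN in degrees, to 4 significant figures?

113.6°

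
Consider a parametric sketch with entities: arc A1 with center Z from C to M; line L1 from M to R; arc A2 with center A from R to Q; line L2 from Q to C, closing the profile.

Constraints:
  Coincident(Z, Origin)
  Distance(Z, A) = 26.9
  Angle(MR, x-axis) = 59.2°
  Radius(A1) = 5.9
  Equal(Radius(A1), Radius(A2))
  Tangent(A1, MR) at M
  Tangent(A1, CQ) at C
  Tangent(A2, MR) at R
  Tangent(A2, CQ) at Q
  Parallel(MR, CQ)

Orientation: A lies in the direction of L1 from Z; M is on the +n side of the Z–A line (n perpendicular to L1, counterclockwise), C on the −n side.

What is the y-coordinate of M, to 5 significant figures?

3.0211

Z is at the origin and A lies 26.9 along u from Z, so A = 26.9·u = (13.774, 23.106). Tangency of A1 to both parallel lines with radius 5.9 puts M and C at Z ± 5.9·n: M = (-5.0679, 3.0211), C = (5.0679, -3.0211). So M.y = 3.0211.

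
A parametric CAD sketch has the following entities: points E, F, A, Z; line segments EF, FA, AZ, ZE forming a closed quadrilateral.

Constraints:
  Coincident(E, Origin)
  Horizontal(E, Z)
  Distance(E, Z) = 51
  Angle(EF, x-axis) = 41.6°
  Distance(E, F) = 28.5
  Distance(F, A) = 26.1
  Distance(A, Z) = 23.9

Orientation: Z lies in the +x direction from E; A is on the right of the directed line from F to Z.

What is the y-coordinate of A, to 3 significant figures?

-6.32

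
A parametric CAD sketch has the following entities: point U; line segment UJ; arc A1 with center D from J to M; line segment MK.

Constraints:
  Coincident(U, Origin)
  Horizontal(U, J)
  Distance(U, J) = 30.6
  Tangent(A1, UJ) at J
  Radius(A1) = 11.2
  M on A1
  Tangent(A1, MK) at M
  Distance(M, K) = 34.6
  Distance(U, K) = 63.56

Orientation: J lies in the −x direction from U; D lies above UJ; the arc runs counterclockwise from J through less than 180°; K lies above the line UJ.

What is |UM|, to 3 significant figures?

29.1

U is at the origin; U and J share the same y with |UJ| = 30.6 and J on the −x side, so J = (-30.6, 0.00). A1 meets UJ tangentially, so DJ is at right angles to UJ, so D = J + (0, 11.2) = (-30.6, 11.2). Since DM ⟂ MK (tangency), |DK| = √(11.2² + 34.6²) = 36.4 regardless of where M sits on A1. So K lies on both circle(U, 63.56) and circle(D, 36.4); the above-UJ intersection is K = (-45.5, 44.4). M is the foot of the tangent from K: M = (-22.3, 18.7).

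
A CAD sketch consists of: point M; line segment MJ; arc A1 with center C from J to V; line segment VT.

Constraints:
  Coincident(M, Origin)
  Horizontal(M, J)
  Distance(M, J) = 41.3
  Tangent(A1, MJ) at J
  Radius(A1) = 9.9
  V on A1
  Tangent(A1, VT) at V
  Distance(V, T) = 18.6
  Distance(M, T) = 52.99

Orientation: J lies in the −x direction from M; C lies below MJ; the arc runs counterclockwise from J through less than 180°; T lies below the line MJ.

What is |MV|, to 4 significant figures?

52.25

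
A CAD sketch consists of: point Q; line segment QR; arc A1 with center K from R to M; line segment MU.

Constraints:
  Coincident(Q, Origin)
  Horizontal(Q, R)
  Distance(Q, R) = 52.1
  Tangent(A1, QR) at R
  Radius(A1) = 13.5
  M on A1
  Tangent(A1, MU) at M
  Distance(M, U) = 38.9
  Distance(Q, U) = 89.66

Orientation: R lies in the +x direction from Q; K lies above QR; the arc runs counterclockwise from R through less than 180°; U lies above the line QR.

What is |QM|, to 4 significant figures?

65.67

Q is at the origin; Q and R share the same y with |QR| = 52.1 and R on the +x side, so R = (52.10, 0.000). A1 meets QR tangentially, so KR is at right angles to QR, so K = R + (0, 13.5) = (52.10, 13.50). Since KM ⟂ MU (tangency), |KU| = √(13.5² + 38.9²) = 41.18 regardless of where M sits on A1. So U lies on both circle(Q, 89.66) and circle(K, 41.18); the above-QR intersection is U = (76.60, 46.59). M is the foot of the tangent from U: M = (64.98, 9.467).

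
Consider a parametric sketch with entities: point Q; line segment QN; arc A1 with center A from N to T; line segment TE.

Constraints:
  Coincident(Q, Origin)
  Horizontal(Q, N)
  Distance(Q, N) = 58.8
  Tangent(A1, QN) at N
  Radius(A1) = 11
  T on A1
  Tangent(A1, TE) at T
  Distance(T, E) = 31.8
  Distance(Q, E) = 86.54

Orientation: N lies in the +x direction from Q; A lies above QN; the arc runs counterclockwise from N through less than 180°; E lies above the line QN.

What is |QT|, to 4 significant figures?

69.97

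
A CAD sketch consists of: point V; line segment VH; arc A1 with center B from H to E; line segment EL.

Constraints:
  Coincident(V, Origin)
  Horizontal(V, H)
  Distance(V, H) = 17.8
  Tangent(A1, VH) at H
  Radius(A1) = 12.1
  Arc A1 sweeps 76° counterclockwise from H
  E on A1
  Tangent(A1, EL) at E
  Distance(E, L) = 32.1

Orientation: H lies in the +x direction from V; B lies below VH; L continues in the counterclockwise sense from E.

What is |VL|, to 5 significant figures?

40.355

V is at the origin; VH is horizontal with |VH| = 17.8 and H on the +x side, so H = (17.800, 0.0000). A1 meets VH tangentially, so BH is at right angles to VH, so B = H + (0, -12.1) = (17.800, -12.100). On A1, H sits at bearing 90° from B; a 76° counterclockwise sweep puts E at bearing 166°, so E = B + 12.1·(cos 166°, sin 166°) = (6.0594, -9.1727). A1 meets EL tangentially, so BE is at right angles to EL, so EL runs along (−sin 166°, cos 166°); with |EL| = 32.1, L = (-1.7063, -40.319). Then |VL| = |L − V| = 40.355.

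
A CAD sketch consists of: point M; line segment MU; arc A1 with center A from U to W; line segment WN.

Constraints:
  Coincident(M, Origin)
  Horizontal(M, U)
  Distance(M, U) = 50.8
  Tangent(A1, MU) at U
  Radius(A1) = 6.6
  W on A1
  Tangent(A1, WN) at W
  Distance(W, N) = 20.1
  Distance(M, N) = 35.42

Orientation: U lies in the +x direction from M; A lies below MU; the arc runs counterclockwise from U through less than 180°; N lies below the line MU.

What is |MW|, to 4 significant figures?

46.27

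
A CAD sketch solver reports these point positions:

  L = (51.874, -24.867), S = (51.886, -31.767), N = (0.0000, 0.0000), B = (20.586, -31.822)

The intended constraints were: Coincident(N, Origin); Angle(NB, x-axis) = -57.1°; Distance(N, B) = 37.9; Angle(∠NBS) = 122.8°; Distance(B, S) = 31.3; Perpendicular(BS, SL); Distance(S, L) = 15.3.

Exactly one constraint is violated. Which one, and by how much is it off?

Distance(S, L) = 15.3 — off by 8.40.

N = (0.00, 0.00) ✓; NB at -57.10° ✓; |NB| = 37.90 ✓; ∠NBS = 122.8° ✓; |BS| = 31.30 ✓; ∠(BS, SL) = 90.00° ✓; |SL| = 6.900 ✗.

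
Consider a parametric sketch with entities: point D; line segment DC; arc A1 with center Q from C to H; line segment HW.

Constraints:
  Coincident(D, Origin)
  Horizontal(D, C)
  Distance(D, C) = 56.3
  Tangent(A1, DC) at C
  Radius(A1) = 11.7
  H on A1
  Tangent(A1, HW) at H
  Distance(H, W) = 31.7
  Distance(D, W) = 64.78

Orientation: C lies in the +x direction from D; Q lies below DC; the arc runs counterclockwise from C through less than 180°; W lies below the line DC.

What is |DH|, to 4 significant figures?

46.41

D is at the origin; DC is horizontal with |DC| = 56.3 and C on the +x side, so C = (56.30, 0.000). A1 meets DC tangentially, so QC is at right angles to DC, so Q = C + (0, -11.7) = (56.30, -11.70). Since QH ⟂ HW (tangency), |QW| = √(11.7² + 31.7²) = 33.79 regardless of where H sits on A1. So W lies on both circle(D, 64.78) and circle(Q, 33.79); the below-DC intersection is W = (47.29, -44.27). H is the foot of the tangent from W: H = (44.64, -12.68).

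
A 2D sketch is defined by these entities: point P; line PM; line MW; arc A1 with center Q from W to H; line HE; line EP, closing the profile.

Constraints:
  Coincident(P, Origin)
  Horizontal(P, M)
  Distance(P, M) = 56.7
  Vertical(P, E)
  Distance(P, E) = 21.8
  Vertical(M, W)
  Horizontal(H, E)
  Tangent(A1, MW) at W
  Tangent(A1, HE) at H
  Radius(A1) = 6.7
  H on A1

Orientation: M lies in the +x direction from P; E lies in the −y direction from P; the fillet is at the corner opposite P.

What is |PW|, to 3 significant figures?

58.7

The virtual corner opposite P is at (56.7, -21.8). Tangency of A1 to MW means the radius QW is perpendicular to MW and A1 meets HE tangentially, so QH is at right angles to HE, with radius 6.7, so the center Q sits 6.7 in from both sides at Q = (50.0, -15.1). That places the tangent points at W = (56.7, -15.1) on MW and H = (50.0, -21.8) on HE. Then |PW| = |W − P| = 58.7.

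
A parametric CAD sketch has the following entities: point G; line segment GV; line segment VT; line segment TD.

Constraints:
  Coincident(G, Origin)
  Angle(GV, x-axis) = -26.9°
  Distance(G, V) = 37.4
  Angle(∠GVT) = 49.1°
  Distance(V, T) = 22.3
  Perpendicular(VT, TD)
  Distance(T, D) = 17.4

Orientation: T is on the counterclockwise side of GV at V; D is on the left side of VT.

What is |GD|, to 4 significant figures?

11.09

∠GVT = 49.1°, so VT runs at -26.9° + (180° − 49.1°) = 104.0° from the x-axis; with |VT| = 22.3, T = V + 22.3·(cos 104.0°, sin 104.0°) = (27.96, 4.717). VT ⟂ TD; with |TD| = 17.4 on the left of VT, D = T + 17.4·(-0.9703, -0.2419) = (11.08, 0.5071). Then |GD| = |D − G| = 11.09.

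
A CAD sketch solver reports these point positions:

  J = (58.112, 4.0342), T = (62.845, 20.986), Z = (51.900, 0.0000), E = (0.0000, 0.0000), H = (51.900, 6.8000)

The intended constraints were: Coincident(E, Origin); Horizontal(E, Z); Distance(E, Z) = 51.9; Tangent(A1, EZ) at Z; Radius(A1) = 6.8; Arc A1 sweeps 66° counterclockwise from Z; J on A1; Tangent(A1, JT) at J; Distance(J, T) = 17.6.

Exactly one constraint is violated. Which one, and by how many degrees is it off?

Tangent(A1, JT) at J — off by 8.40°.

E = (0.00, 0.00) ✓; E.y = 0.00, Z.y = 0.00 ✓; |EZ| = 51.90 ✓; ∠(HZ, ZE) = 90.00° ✓; |HZ| = 6.800 ✓; bearing(H→J) − bearing(H→Z) = 66.00° ✓; |HJ| = 6.800 ✓; ∠(HJ, JT) = 81.60° ✗; |JT| = 17.60 ✓.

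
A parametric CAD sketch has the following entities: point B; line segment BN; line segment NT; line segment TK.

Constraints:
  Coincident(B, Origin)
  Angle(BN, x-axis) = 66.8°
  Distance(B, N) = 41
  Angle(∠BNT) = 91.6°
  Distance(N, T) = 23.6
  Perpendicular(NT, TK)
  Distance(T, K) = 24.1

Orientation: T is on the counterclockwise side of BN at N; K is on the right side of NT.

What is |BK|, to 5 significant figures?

69.629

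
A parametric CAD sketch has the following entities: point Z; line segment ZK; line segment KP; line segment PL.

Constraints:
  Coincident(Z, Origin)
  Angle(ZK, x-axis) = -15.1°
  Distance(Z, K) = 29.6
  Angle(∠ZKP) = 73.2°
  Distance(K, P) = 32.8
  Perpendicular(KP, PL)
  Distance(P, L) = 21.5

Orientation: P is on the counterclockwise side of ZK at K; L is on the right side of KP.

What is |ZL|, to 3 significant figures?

55.4

∠ZKP = 73.2°, so KP runs at -15.1° + (180° − 73.2°) = 91.7° from the x-axis; with |KP| = 32.8, P = K + 32.8·(cos 91.7°, sin 91.7°) = (27.6, 25.1). The perpendicularity gives PL at right angles to KP; with |PL| = 21.5 on the right of KP, L = P + 21.5·(1.00, 0.0297) = (49.1, 25.7). Then |ZL| = |L − Z| = 55.4.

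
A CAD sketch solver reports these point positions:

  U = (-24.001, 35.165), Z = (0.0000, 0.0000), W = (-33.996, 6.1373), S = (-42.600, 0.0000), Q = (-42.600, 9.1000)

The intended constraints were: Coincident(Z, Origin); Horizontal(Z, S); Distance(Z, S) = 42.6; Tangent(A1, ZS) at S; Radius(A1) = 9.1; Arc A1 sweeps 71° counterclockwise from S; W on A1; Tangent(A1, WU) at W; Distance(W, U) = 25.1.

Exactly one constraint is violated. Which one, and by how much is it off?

Distance(W, U) = 25.1 — off by 5.60.

Z = (0.00, 0.00) ✓; Z.y = 0.00, S.y = 0.00 ✓; |ZS| = 42.60 ✓; ∠(QS, SZ) = 90.00° ✓; |QS| = 9.100 ✓; bearing(Q→W) − bearing(Q→S) = 71.00° ✓; |QW| = 9.100 ✓; ∠(QW, WU) = 90.00° ✓; |WU| = 30.70 ✗.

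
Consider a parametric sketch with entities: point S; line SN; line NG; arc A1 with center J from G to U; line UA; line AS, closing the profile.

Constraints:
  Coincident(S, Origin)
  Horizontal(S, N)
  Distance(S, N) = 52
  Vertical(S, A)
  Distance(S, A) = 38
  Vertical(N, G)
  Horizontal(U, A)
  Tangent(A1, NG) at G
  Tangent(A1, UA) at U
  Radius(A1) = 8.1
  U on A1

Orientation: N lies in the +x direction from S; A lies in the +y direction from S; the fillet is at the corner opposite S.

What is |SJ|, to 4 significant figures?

53.12

S and A share the same x with |SA| = 38.0 and A on the +y side, so A = (0.000, 38.00). The virtual corner opposite S is at (52.00, 38.00). Since A1 is tangent to NG there, JG ⟂ NG and tangency of A1 to UA means the radius JU is perpendicular to UA, with radius 8.1, so the center J sits 8.1 in from both sides at J = (43.90, 29.90). Then |SJ| = |J − S| = 53.12.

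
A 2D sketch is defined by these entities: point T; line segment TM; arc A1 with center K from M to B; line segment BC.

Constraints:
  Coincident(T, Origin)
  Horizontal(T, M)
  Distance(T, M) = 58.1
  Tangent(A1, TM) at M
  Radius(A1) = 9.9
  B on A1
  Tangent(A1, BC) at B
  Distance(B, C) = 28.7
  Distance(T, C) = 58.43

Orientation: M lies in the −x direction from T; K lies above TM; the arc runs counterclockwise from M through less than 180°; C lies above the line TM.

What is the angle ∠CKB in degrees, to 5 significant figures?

70.968°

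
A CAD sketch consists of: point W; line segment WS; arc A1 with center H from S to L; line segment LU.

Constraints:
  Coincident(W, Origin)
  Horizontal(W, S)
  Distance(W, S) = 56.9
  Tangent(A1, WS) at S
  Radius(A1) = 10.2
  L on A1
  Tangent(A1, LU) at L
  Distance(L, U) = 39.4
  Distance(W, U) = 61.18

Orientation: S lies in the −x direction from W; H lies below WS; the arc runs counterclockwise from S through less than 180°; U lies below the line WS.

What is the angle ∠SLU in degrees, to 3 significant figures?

115°

W is at the origin; W and S share the same y with |WS| = 56.9 and S on the −x side, so S = (-56.9, 0.00). Since A1 is tangent to WS there, HS ⟂ WS, so H = S + (0, -10.2) = (-56.9, -10.2). Since HL ⟂ LU (tangency), |HU| = √(10.2² + 39.4²) = 40.7 regardless of where L sits on A1. So U lies on both circle(W, 61.18) and circle(H, 40.7); the below-WS intersection is U = (-39.3, -46.9). L is the foot of the tangent from U: L = (-64.7, -16.8).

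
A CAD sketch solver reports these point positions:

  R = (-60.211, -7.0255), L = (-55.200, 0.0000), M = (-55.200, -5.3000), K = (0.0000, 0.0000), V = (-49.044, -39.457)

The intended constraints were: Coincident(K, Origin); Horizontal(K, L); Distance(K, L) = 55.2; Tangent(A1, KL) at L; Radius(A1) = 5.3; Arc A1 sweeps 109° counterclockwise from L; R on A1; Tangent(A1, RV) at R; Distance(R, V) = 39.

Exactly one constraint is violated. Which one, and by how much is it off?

Distance(R, V) = 39 — off by 4.70.

K = (0.00, 0.00) ✓; K.y = 0.00, L.y = 0.00 ✓; |KL| = 55.20 ✓; ∠(ML, LK) = 90.00° ✓; |ML| = 5.300 ✓; bearing(M→R) − bearing(M→L) = 109.0° ✓; |MR| = 5.300 ✓; ∠(MR, RV) = 90.00° ✓; |RV| = 34.30 ✗.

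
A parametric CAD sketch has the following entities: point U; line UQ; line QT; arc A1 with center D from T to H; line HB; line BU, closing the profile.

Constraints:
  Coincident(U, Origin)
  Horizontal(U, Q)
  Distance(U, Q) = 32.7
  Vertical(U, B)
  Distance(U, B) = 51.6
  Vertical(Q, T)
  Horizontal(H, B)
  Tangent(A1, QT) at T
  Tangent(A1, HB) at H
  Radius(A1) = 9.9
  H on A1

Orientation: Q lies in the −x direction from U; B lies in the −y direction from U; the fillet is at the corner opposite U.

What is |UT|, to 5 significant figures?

52.992

U is at the origin; UQ is horizontal with |UQ| = 32.7 and Q on the −x side, so Q = (-32.700, 0.0000). UB is vertical with |UB| = 51.6 and B on the −y side, so B = (0.0000, -51.600). The virtual corner opposite U is at (-32.700, -51.600). Since A1 is tangent to QT there, DT ⟂ QT and tangency of A1 to HB means the radius DH is perpendicular to HB, with radius 9.9, so the center D sits 9.9 in from both sides at D = (-22.800, -41.700). That places the tangent points at T = (-32.700, -41.700) on QT and H = (-22.800, -51.600) on HB. Then |UT| = |T − U| = 52.992.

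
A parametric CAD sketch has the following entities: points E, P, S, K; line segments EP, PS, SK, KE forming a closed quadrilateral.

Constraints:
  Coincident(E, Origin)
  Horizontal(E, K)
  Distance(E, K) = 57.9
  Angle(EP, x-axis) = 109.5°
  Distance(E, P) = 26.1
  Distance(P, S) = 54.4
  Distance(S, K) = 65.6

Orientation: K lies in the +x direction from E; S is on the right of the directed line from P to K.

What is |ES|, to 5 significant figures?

29.235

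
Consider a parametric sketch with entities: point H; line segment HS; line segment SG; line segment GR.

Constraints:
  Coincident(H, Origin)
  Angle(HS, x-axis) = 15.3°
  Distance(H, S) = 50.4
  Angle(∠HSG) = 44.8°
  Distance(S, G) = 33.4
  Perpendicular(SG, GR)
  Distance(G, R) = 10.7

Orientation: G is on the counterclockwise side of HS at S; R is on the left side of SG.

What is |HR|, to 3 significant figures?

24.9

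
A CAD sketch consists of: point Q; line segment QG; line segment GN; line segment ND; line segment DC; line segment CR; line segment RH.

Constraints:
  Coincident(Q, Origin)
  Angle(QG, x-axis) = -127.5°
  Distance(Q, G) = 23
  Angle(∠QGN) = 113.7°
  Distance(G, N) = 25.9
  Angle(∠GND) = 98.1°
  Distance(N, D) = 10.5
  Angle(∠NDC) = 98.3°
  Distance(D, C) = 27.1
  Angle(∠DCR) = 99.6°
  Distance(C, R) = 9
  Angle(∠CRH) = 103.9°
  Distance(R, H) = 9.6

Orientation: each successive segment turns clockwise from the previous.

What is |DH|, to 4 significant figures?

23.52

Q is at the origin; QG runs at -127.5° with length 23.0, so G = (-14.00, -18.25). ∠QGN = 113.7° gives GN at 166.2° from the x-axis; with |GN| = 25.9, N = (-39.15, -12.07). ∠GND = 98.1° gives ND at 84.30° from the x-axis; with |ND| = 10.5, D = (-38.11, -1.621). ∠NDC = 98.3° gives DC at 2.600° from the x-axis; with |DC| = 27.1, C = (-11.04, -0.3917). ∠DCR = 99.6° gives CR at -77.80° from the x-axis; with |CR| = 9.0, R = (-9.137, -9.188). ∠CRH = 103.9° gives RH at -153.9° from the x-axis; with |RH| = 9.6, H = (-17.76, -13.41). Then |DH| = |H − D| = 23.52.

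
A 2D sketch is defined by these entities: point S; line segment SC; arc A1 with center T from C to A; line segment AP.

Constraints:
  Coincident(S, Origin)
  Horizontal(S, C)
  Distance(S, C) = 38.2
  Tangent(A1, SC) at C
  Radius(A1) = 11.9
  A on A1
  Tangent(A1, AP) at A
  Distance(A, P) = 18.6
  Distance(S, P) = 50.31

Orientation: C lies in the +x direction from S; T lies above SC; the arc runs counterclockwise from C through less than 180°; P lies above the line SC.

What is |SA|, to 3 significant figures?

51.5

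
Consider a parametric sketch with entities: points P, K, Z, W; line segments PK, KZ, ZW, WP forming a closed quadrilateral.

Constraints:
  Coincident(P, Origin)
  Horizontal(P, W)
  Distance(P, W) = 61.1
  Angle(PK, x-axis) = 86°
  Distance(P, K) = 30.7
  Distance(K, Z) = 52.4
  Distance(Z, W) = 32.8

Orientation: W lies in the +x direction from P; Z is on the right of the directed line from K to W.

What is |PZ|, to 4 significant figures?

33.68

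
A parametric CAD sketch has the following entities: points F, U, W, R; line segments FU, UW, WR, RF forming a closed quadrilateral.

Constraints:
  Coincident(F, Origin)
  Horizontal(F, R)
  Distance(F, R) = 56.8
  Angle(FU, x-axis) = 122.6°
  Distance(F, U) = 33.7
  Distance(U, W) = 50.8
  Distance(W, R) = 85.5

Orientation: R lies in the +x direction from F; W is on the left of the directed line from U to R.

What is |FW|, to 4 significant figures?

71.72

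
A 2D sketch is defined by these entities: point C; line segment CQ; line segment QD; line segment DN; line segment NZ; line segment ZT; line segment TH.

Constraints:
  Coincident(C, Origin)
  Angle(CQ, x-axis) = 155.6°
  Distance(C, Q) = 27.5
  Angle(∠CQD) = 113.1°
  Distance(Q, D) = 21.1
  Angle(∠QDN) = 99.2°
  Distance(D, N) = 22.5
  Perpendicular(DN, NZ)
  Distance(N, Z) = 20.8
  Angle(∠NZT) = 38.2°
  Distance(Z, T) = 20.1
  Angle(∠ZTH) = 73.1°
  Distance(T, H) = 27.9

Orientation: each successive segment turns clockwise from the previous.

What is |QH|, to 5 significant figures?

47.214

C is at the origin; CQ runs at 155.6° with length 27.5, so Q = (-25.044, 11.360). ∠CQD = 113.1° gives QD at 88.700° from the x-axis; with |QD| = 21.1, D = (-24.565, 32.455). ∠QDN = 99.2° gives DN at 7.9000° from the x-axis; with |DN| = 22.5, N = (-2.2786, 35.547). DN ⟂ NZ, so NZ runs at -82.100°; with |NZ| = 20.8, Z = (0.58021, 14.945). ∠NZT = 38.2° gives ZT at 136.10° from the x-axis; with |ZT| = 20.1, T = (-13.903, 28.882). ∠ZTH = 73.1° gives TH at 29.200° from the x-axis; with |TH| = 27.9, H = (10.452, 42.494). Then |QH| = |H − Q| = 47.214.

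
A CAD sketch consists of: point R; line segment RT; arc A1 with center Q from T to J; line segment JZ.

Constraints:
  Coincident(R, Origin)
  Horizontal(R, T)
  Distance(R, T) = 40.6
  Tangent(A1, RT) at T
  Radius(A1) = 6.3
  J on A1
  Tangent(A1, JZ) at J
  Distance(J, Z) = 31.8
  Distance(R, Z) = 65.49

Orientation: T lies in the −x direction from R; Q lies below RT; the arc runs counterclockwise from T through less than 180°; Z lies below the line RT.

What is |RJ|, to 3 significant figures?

46.9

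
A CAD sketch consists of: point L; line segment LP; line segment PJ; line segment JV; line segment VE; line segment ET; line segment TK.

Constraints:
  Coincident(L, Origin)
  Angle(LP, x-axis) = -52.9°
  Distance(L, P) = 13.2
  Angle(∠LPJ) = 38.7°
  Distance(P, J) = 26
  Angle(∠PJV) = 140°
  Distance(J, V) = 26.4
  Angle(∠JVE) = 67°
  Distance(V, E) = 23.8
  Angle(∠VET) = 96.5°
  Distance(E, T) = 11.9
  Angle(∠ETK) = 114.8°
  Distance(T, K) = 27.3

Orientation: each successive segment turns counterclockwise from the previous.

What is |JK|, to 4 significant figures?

8.664

L is at the origin; LP runs at -52.9° with length 13.2, so P = (7.962, -10.53). ∠LPJ = 38.7° gives PJ at 88.40° from the x-axis; with |PJ| = 26.0, J = (8.688, 15.46). ∠PJV = 140.0° gives JV at 128.4° from the x-axis; with |JV| = 26.4, V = (-7.710, 36.15). ∠JVE = 67.0° gives VE at -118.6° from the x-axis; with |VE| = 23.8, E = (-19.10, 15.26). ∠VET = 96.5° gives ET at -35.10° from the x-axis; with |ET| = 11.9, T = (-9.367, 8.413). ∠ETK = 114.8° gives TK at 30.10° from the x-axis; with |TK| = 27.3, K = (14.25, 22.10). Then |JK| = |K − J| = 8.664.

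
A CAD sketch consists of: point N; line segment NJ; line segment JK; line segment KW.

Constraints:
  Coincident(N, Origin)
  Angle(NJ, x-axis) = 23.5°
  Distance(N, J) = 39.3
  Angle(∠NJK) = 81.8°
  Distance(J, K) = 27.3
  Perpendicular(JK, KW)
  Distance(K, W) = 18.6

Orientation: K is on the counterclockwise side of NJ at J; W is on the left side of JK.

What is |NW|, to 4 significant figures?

29.71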